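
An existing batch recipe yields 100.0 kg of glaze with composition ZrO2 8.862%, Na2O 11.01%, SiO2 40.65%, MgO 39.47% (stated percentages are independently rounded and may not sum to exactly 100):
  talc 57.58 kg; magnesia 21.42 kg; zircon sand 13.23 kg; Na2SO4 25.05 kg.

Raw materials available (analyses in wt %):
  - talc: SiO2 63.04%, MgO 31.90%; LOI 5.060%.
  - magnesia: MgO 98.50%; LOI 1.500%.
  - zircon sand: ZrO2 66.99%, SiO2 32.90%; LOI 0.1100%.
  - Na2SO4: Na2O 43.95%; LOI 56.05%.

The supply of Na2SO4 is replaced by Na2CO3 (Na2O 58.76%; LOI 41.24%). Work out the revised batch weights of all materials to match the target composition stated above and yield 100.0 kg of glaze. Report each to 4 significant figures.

The whole derivation keeps exact precision from first step to last; the intermediate values are shown rounded off to 4 significant figures when written out — every reported value takes just one rounding. Derived quantities are computed using the weight values per 100.0 kg of glass at full float precision (yield, four oxide percentages, glass mass, LOI, the totals), as written in the problem or answer text.
Oxide mass targets, per 100.0 kg glaze:
  ZrO2: 8.862% × 100.0 = 8.862 kg
  Na2O: 11.01% × 100.0 = 11.01 kg
  SiO2: 40.65% × 100.0 = 40.65 kg
  MgO: 39.47% × 100.0 = 39.47 kg
A balance pass over the oxides, from the weights as reported, per the basis as stated (summed amounts equal target values net of answer rounding effects):
  ZrO2: 13.23·0.6699 = 8.863 kg (target 8.862 kg)
  Na2O: 18.74·0.5876 = 11.01 kg (target 11.01 kg)
  SiO2: 57.58·0.6304 + 13.23·0.3290 = 40.65 kg (target 40.65 kg)
  MgO: 57.58·0.3190 + 21.42·0.9850 = 39.47 kg (target 39.47 kg)
Consistency of the glass mass: total batch − LOI = 99.99 kg (the targets, summed, come to 99.99 kg; basis as stated: 100.0 kg — differing by rounding only).
Total batch = Σ batch = 111.0 kg; loss to ignition Σ batch·LOI = 10.98 kg; yield = glass ÷ total batch = 90.11%.

Revised batch per 100.0 kg glaze:
  talc: 57.58 kg
  magnesia: 21.42 kg
  zircon sand: 13.23 kg
  Na2CO3: 18.74 kg
Total batch = 111.0 kg; LOI loss = 10.98 kg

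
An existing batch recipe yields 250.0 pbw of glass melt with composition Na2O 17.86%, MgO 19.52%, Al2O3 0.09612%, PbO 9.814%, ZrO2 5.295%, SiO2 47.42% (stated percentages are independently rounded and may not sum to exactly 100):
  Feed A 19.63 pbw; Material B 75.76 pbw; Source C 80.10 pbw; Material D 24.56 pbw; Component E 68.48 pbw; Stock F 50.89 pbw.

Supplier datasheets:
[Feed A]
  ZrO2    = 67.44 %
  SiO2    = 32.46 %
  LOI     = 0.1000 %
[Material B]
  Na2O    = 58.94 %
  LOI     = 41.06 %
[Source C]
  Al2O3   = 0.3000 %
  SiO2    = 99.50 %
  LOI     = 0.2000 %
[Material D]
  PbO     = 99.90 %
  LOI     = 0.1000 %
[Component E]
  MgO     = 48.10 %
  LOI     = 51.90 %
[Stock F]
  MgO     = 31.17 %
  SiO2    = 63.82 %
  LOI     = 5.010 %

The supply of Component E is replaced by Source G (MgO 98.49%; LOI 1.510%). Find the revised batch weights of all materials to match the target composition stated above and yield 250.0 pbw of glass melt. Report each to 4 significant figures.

Intermediates are displayed, with 4-significant-figure rounding, between the steps; the working math maintains exact precision from first step to last; every reported result is rounded exactly once — all derived quantities (yield, the six compositions, ignition loss, totals, net glass mass) are re-derived from the batch weights on 250.0 pbw of glass in full float precision, as written in the problem or answer text.
Oxide-by-oxide targets in 250.0 pbw glass melt:
  Na2O: 17.86% × 250.0 = 44.65 pbw
  MgO: 19.52% × 250.0 = 48.80 pbw
  Al2O3: 0.09612% × 250.0 = 0.2403 pbw
  PbO: 9.814% × 250.0 = 24.54 pbw
  ZrO2: 5.295% × 250.0 = 13.24 pbw
  SiO2: 47.42% × 250.0 = 118.6 pbw
Sums-versus-targets review applying the batch weights above, at the basis given (sum by sum, the targets are met given rounding of the digits):
  Na2O: 75.76·0.5894 = 44.65 pbw (target 44.65 pbw)
  MgO: 33.44·0.9849 + 50.89·0.3117 = 48.80 pbw (target 48.80 pbw)
  Al2O3: 80.10·0.003000 = 0.2403 pbw (target 0.2403 pbw)
  PbO: 24.56·0.9990 = 24.54 pbw (target 24.54 pbw)
  ZrO2: 19.63·0.6744 = 13.24 pbw (target 13.24 pbw)
  SiO2: 19.63·0.3246 + 80.10·0.9950 + 50.89·0.6382 = 118.5 pbw (target 118.6 pbw)
Glass mass check: the batch minus its LOI: 250.0 pbw (targets for the oxides total 250.0 pbw; with the basis standing at 250.0 pbw — gaps are rounding artifacts).
Batch grand total — Σ batch = 284.4 pbw; the LOI term Σ batch·LOI equals 34.37 pbw; yield = glass ÷ total batch = 87.92%.

Revised batch per 250.0 pbw glass melt:
  Feed A: 19.63 pbw
  Material B: 75.76 pbw
  Source C: 80.10 pbw
  Material D: 24.56 pbw
  Source G: 33.44 pbw
  Stock F: 50.89 pbw
Total batch = 284.4 pbw; LOI loss = 34.37 pbw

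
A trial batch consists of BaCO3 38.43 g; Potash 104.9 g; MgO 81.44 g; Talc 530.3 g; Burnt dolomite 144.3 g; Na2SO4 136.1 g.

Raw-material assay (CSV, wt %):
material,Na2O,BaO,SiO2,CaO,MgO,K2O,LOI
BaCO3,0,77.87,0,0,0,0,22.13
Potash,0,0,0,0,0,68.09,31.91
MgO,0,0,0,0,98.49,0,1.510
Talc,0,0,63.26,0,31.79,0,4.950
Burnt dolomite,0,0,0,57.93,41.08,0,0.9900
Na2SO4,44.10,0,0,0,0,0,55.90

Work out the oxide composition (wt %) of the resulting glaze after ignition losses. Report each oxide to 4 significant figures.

Glass mass = 888.5 g (batch 1035 − LOI 147.0).
Composition: Na2O 6.755%, BaO 3.368%, SiO2 37.76%, CaO 9.408%, MgO 34.67%, K2O 8.039%

Intermediates are displayed rounded off to 4 significant digits in the working. Each numeric step runs at exact precision all the way through — a single rounding completes every reported result. The derived quantities are rebuilt in full float precision (the totals, six oxide percentages, net glass mass, the yield, LOI) from the weighed amounts at 888.5 g of glass, as given in the problem or the answer.
What the batch supplies per oxide:
  Na2O: 136.1·0.4410 = 60.02 g
  BaO: 38.43·0.7787 = 29.93 g
  SiO2: 530.3·0.6326 = 335.5 g
  CaO: 144.3·0.5793 = 83.59 g
  MgO: 81.44·0.9849 + 530.3·0.3179 + 144.3·0.4108 = 308.1 g
  K2O: 104.9·0.6809 = 71.43 g
LOI: 38.43·0.2213 + 104.9·0.3191 + 81.44·0.01510 + 530.3·0.04950 + 144.3·0.009900 + 136.1·0.5590 = 147.0 g
Glass = total batch minus LOI = 1035 − 147.0 = 888.5 g (consistent with Σ oxide mass)
oxide / glass × 100 gives the wt %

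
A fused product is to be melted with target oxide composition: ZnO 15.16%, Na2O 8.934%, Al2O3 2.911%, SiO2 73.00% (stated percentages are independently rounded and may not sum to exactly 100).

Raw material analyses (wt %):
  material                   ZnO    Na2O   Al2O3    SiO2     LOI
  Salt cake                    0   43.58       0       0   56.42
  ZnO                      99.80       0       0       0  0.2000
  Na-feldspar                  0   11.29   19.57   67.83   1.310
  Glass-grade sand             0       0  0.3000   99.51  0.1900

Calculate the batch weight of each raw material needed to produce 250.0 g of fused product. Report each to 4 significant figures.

Batch per 250.0 g fused product:
  Salt cake: 42.25 g
  ZnO: 37.98 g
  Na-feldspar: 34.74 g
  Glass-grade sand: 159.7 g
Total batch = 274.7 g; LOI loss = 24.67 g; yield = 91.02%

Intermediates are shown, with 4-significant-digit rounding, in the printout. Exact precision is held in all steps — each reported figure receives exactly one rounding — all derived quantities (ignition loss, four oxide percentages, the totals, net glass mass, yield) are computed at full precision from the weighed amounts on 250.0 g of glass, as given in question or answer.
Target masses of each oxide per 250.0 g fused product:
  ZnO: 15.16% × 250.0 = 37.90 g
  Na2O: 8.934% × 250.0 = 22.34 g
  Al2O3: 2.911% × 250.0 = 7.278 g
  SiO2: 73.00% × 250.0 = 182.5 g
Mass-balance tally per oxide on the weights just shown, at the basis given (each sum matches its target mass modulo rounding of the values):
  ZnO: 37.98·0.9980 = 37.90 g (target 37.90 g)
  Na2O: 42.25·0.4358 + 34.74·0.1129 = 22.33 g (target 22.34 g)
  Al2O3: 34.74·0.1957 + 159.7·0.003000 = 7.278 g (target 7.278 g)
  SiO2: 34.74·0.6783 + 159.7·0.9951 = 182.5 g (target 182.5 g)
Consistency of the glass mass: batch total minus LOI = 250.0 g (the targets, summed, come to 250.0 g; with the basis standing at 250.0 g — differing by rounding only).
Batch total: Σ batch = 274.7 g; LOI removed, Σ of batch·LOI: 24.67 g; glass ÷ batch gives a yield of 91.02%.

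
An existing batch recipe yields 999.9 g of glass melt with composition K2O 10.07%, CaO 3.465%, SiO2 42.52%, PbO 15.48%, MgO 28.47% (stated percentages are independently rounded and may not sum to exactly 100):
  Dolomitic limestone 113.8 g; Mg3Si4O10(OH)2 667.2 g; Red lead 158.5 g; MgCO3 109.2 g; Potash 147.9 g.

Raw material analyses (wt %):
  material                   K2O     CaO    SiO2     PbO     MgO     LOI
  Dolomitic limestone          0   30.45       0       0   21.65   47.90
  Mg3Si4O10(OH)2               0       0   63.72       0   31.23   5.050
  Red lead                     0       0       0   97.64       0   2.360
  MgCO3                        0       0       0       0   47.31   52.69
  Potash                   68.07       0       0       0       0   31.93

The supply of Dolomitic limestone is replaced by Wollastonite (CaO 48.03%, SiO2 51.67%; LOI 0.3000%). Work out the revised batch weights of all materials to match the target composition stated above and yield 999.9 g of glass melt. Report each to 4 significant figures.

Revised batch per 999.9 g glass melt:
  Wollastonite: 72.14 g
  Mg3Si4O10(OH)2: 608.7 g
  Red lead: 158.5 g
  MgCO3: 199.9 g
  Potash: 147.9 g
Total batch = 1187 g; LOI loss = 187.2 g

Every computation carries exact precision at every stage. In-progress results are printed with 4-significant-figure rounding in the printout; each reported figure takes a single rounding — all derived quantities (totals, glass mass, five oxide percentages, yield, ignition loss) are carried from the weighed amounts on 999.9 g of glass at full precision, as written in question or answer.
The oxide mass targets at 999.9 g glass melt:
  K2O: 10.07% × 999.9 = 100.7 g
  CaO: 3.465% × 999.9 = 34.65 g
  SiO2: 42.52% × 999.9 = 425.2 g
  PbO: 15.48% × 999.9 = 154.8 g
  MgO: 28.47% × 999.9 = 284.7 g
A balance pass over the oxides, given the weights on record, against the basis in use (target by target, the sums agree inside rounding margins):
  K2O: 147.9·0.6807 = 100.7 g (target 100.7 g)
  CaO: 72.14·0.4803 = 34.65 g (target 34.65 g)
  SiO2: 72.14·0.5167 + 608.7·0.6372 = 425.1 g (target 425.2 g)
  PbO: 158.5·0.9764 = 154.8 g (target 154.8 g)
  MgO: 608.7·0.3123 + 199.9·0.4731 = 284.7 g (target 284.7 g)
Glass-mass closure: whole batch net of LOI = 999.9 g (the targets, summed, come to 999.9 g; the stated basis being 999.9 g — a pure rounding effect).
Total batch = Σ batch = 1187 g; loss to ignition Σ batch·LOI = 187.2 g; the yield ratio, glass ÷ batch: 84.23%.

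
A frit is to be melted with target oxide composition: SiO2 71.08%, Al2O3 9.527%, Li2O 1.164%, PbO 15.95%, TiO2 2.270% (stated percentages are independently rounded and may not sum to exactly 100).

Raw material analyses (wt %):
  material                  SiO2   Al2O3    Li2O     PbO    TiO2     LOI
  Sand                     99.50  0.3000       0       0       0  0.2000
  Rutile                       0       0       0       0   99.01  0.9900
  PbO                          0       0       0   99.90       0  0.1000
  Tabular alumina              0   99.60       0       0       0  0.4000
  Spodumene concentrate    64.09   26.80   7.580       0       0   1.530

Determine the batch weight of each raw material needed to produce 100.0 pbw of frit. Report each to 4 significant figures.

Working values are shown rounded to four significant figures at each printed step. Each numeric step maintains exact precision in all steps; exactly one rounding goes into each reported figure; derived quantities, which include five oxide percentages, ignition loss, the totals, glass mass, yield, are computed at full precision, precisely as stated by the problem or answer text, starting from the weights on 100.0 pbw of glass.
The oxide mass targets at 100.0 pbw frit:
  SiO2: 71.08% × 100.0 = 71.08 pbw
  Al2O3: 9.527% × 100.0 = 9.527 pbw
  Li2O: 1.164% × 100.0 = 1.164 pbw
  PbO: 15.95% × 100.0 = 15.95 pbw
  TiO2: 2.270% × 100.0 = 2.270 pbw
Checking each oxide sum with the batch weights as given, against the basis in use (target by target, the sums agree modulo rounding of the values):
  SiO2: 61.55·0.9950 + 15.36·0.6409 = 71.09 pbw (target 71.08 pbw)
  Al2O3: 61.55·0.003000 + 5.248·0.9960 + 15.36·0.2680 = 9.528 pbw (target 9.527 pbw)
  Li2O: 15.36·0.07580 = 1.164 pbw (target 1.164 pbw)
  PbO: 15.97·0.9990 = 15.95 pbw (target 15.95 pbw)
  TiO2: 2.293·0.9901 = 2.270 pbw (target 2.270 pbw)
Mass balance on the glass: the batch minus its LOI: 100.0 pbw (the Σ of target masses is 99.99 pbw; with the basis standing at 100.0 pbw — any gap is answer rounding).
Batch total: Σ batch = 100.4 pbw; LOI loss = Σ batch·LOI = 0.4178 pbw; yield = glass ÷ total batch = 99.58%.

Batch per 100.0 pbw frit:
  Sand: 61.55 pbw
  Rutile: 2.293 pbw
  PbO: 15.97 pbw
  Tabular alumina: 5.248 pbw
  Spodumene concentrate: 15.36 pbw
Total batch = 100.4 pbw; LOI loss = 0.4178 pbw; yield = 99.58%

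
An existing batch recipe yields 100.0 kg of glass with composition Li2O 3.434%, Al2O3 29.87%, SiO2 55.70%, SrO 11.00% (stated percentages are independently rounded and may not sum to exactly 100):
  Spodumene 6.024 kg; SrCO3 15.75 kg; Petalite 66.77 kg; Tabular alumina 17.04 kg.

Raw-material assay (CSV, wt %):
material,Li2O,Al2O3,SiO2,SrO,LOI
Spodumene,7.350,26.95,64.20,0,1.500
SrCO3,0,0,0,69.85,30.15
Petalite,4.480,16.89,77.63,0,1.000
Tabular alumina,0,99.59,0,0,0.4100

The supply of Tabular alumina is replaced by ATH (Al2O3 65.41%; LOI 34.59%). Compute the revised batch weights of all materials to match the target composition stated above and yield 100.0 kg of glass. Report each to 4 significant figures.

Revised batch per 100.0 kg glass:
  Spodumene: 6.024 kg
  SrCO3: 15.75 kg
  Petalite: 66.77 kg
  ATH: 25.94 kg
Total batch = 114.5 kg; LOI loss = 14.48 kg

All internal work holds full precision all the way through. Mid-chain values are shown with 4-significant-digit rounding when written out. Every reported value takes just one rounding. All derived quantities (glass mass, yield, ignition loss, totals, four oxide percentages) are recomputed starting from the weights per 100.0 kg of glass at exact precision, exactly as printed in the problem or the answer.
The oxide mass targets at 100.0 kg glass:
  Li2O: 3.434% × 100.0 = 3.434 kg
  Al2O3: 29.87% × 100.0 = 29.87 kg
  SiO2: 55.70% × 100.0 = 55.70 kg
  SrO: 11.00% × 100.0 = 11.00 kg
Verifying the oxide balance with the batch weights as given, on the stated basis (oxide sums agree with the targets exact up to rounding of places):
  Li2O: 6.024·0.07350 + 66.77·0.04480 = 3.434 kg (target 3.434 kg)
  Al2O3: 6.024·0.2695 + 66.77·0.1689 + 25.94·0.6541 = 29.87 kg (target 29.87 kg)
  SiO2: 6.024·0.6420 + 66.77·0.7763 = 55.70 kg (target 55.70 kg)
  SrO: 15.75·0.6985 = 11.00 kg (target 11.00 kg)
Consistency of the glass mass: batch Σ − ignition loss = 100.0 kg (oxide target masses add up to 100.0 kg; against the stated basis, 100.0 kg — differing by rounding only).
Total batch = Σ batch = 114.5 kg; LOI loss = Σ batch·LOI = 14.48 kg; yield = glass ÷ total batch = 87.35%.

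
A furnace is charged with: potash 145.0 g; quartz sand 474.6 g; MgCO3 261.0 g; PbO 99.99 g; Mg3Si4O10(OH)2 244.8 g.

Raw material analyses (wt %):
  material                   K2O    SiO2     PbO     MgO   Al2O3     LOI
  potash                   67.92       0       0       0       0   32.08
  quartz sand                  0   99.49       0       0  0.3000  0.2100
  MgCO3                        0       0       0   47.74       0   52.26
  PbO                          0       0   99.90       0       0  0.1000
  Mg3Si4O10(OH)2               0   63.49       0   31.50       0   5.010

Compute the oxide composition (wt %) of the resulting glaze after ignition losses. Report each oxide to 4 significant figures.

Glass mass = 1029 g (batch 1225 − LOI 196.3).
Composition: K2O 9.570%, SiO2 60.98%, PbO 9.706%, MgO 19.60%, Al2O3 0.1384%

Every computation runs at full precision through every step. Intermediates are shown rounded off to 4 significant digits alongside each step; every reported number includes exactly one rounding — derived quantities, including glass mass, totals, the five compositions, yield, LOI, are recomputed from the weighed amounts at 1029 g of glass at full precision as set out in the question or the answer.
Per-oxide mass from batch:
  K2O: 145.0·0.6792 = 98.48 g
  SiO2: 474.6·0.9949 + 244.8·0.6349 = 627.6 g
  PbO: 99.99·0.9990 = 99.89 g
  MgO: 261.0·0.4774 + 244.8·0.3150 = 201.7 g
  Al2O3: 474.6·0.003000 = 1.424 g
LOI: 145.0·0.3208 + 474.6·0.002100 + 261.0·0.5226 + 99.99·0.001000 + 244.8·0.05010 = 196.3 g
Glass mass = batch − LOI = 1225 − 196.3 = 1029 g (equal to the oxide-mass sum)
wt %: oxide over glass, times 100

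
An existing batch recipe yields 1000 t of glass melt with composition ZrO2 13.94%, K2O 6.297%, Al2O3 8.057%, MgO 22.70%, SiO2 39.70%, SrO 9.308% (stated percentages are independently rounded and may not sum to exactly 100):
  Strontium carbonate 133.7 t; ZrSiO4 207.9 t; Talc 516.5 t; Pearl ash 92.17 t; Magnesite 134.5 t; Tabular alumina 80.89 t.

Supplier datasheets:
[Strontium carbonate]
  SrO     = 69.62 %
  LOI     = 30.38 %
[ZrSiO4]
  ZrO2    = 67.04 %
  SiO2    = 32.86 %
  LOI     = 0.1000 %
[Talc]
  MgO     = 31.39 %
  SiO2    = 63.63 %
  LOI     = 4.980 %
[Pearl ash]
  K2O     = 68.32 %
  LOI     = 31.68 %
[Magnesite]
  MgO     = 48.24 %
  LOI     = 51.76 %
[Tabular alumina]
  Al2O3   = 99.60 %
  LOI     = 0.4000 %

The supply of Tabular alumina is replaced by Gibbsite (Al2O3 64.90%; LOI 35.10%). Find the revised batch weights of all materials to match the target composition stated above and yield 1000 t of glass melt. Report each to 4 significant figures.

Revised batch per 1000 t glass melt:
  Strontium carbonate: 133.7 t
  ZrSiO4: 207.9 t
  Talc: 516.5 t
  Pearl ash: 92.17 t
  Magnesite: 134.5 t
  Gibbsite: 124.1 t
Total batch = 1209 t; LOI loss = 208.9 t

All internal work keeps exact precision at all times. In-progress results are shown rounded off to 4 significant figures alongside each step — each reported value is rounded only once; derived quantities (six oxide percentages, the yield, net glass mass, totals, ignition loss) are computed starting from the weights per 1000 t of glass at exact precision, exactly as shown in the problem or answer text.
Per-oxide target masses for 1000 t glass melt:
  ZrO2: 13.94% × 1000 = 139.4 t
  K2O: 6.297% × 1000 = 62.97 t
  Al2O3: 8.057% × 1000 = 80.57 t
  MgO: 22.70% × 1000 = 227.0 t
  SiO2: 39.70% × 1000 = 397.0 t
  SrO: 9.308% × 1000 = 93.08 t
Per-oxide balance check working from each reported weight, at the basis given (sums match the target masses net of answer rounding effects):
  ZrO2: 207.9·0.6704 = 139.4 t (target 139.4 t)
  K2O: 92.17·0.6832 = 62.97 t (target 62.97 t)
  Al2O3: 124.1·0.6490 = 80.54 t (target 80.57 t)
  MgO: 516.5·0.3139 + 134.5·0.4824 = 227.0 t (target 227.0 t)
  SiO2: 207.9·0.3286 + 516.5·0.6363 = 397.0 t (target 397.0 t)
  SrO: 133.7·0.6962 = 93.08 t (target 93.08 t)
The glass-mass cross-check: Σ batch − LOI loss = 999.9 t (oxide target masses add up to 1000 t; with the basis standing at 1000 t — deltas are rounding alone).
Batch grand total — Σ batch = 1209 t; Σ batch·LOI gives LOI loss = 208.9 t; yield, glass over the total, = 82.72%.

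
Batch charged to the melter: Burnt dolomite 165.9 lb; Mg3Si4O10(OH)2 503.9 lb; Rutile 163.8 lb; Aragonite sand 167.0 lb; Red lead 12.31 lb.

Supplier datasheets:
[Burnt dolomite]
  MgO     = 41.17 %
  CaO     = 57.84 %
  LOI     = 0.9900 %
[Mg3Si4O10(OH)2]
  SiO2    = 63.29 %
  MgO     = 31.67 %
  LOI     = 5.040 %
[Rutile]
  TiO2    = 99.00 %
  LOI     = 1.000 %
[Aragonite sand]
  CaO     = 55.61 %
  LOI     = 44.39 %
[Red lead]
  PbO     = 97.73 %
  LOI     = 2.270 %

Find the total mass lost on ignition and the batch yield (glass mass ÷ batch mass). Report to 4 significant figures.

LOI loss = 103.1 lb; glass = 909.8 lb; yield = 89.82%

In-progress results are displayed rounded to four significant digits on the page; each numeric step holds full float precision in every operation; every reported number includes exactly one rounding — derived quantities are re-derived at full float precision (net glass mass, totals, the yield, the five compositions, ignition loss) using the weight values on 909.8 lb of glass, exactly as shown in question or answer.
LOI of each material in turn:
  Burnt dolomite: 165.9 × 0.009900 = 1.642 lb
  Mg3Si4O10(OH)2: 503.9 × 0.05040 = 25.40 lb
  Rutile: 163.8 × 0.01000 = 1.638 lb
  Aragonite sand: 167.0 × 0.4439 = 74.13 lb
  Red lead: 12.31 × 0.02270 = 0.2794 lb
Total LOI = 103.1 lb
Glass = batch − LOI = 1013 − 103.1 = 909.8 lb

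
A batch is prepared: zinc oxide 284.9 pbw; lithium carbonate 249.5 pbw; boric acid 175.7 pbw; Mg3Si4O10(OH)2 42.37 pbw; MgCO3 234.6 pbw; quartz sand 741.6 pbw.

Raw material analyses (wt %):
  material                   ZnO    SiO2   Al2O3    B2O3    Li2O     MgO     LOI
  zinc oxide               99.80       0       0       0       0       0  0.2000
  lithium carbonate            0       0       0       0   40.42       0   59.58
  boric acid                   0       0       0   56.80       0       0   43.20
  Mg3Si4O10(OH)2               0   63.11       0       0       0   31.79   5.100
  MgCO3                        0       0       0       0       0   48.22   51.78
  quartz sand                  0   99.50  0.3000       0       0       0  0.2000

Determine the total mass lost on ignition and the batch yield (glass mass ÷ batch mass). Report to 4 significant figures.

LOI loss = 350.2 pbw; glass = 1378 pbw; yield = 79.74%

The intermediate values appear (rounded to 4 significant figures) across the worked steps. The whole derivation holds exact precision in every operation. Every reported value takes exactly one rounding. All derived quantities, including glass mass, six oxide percentages, LOI, the totals, yield, are carried starting from the weights per 1378 pbw of glass in full precision as set out in question or answer.
Loss on ignition, line by line:
  zinc oxide: 284.9 × 0.002000 = 0.5698 pbw
  lithium carbonate: 249.5 × 0.5958 = 148.7 pbw
  boric acid: 175.7 × 0.4320 = 75.90 pbw
  Mg3Si4O10(OH)2: 42.37 × 0.05100 = 2.161 pbw
  MgCO3: 234.6 × 0.5178 = 121.5 pbw
  quartz sand: 741.6 × 0.002000 = 1.483 pbw
Total LOI = 350.2 pbw
Glass = batch − LOI = 1729 − 350.2 = 1378 pbw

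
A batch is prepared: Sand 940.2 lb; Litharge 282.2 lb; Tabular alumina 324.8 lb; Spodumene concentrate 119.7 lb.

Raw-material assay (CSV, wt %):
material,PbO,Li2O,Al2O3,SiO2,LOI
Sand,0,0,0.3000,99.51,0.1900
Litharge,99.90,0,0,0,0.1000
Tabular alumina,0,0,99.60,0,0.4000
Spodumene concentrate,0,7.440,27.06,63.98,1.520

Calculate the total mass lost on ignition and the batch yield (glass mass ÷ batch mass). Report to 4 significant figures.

Each numeric step holds full float precision in all steps — values along the way are shown, with 4-significant-digit rounding, in the printout — each reported result takes just one rounding; the derived quantities are carried in exact precision (glass mass, the yield, the totals, LOI, the four compositions) starting from the weights at 1662 lb of glass, exactly as printed in the problem or answer text.
LOI of each material in turn:
  Sand: 940.2 × 0.001900 = 1.786 lb
  Litharge: 282.2 × 0.001000 = 0.2822 lb
  Tabular alumina: 324.8 × 0.004000 = 1.299 lb
  Spodumene concentrate: 119.7 × 0.01520 = 1.819 lb
Total LOI = 5.187 lb
Glass = batch − LOI = 1667 − 5.187 = 1662 lb

LOI loss = 5.187 lb; glass = 1662 lb; yield = 99.69%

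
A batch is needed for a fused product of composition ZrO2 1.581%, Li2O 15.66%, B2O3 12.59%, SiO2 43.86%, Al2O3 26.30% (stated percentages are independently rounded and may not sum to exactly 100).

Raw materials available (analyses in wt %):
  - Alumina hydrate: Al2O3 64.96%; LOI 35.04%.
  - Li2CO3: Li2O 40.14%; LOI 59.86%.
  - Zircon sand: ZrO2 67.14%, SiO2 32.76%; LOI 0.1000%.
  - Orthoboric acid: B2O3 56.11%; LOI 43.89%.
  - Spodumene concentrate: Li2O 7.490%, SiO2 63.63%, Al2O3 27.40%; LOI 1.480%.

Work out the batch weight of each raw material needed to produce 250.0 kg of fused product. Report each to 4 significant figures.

Batch per 250.0 kg fused product:
  Alumina hydrate: 29.81 kg
  Li2CO3: 65.94 kg
  Zircon sand: 5.887 kg
  Orthoboric acid: 56.10 kg
  Spodumene concentrate: 169.3 kg
Total batch = 327.0 kg; LOI loss = 77.05 kg; yield = 76.44%

Intermediates are shown, rounded to 4 significant digits, between the steps. Each numeric step carries full precision at every stage; every reported value receives exactly one rounding; the derived quantities are computed at exact precision (the totals, the yield, the five compositions, ignition loss, net glass mass) using the weight values per 250.0 kg of glass, as they appear in question or answer.
Per-oxide target masses for 250.0 kg fused product:
  ZrO2: 1.581% × 250.0 = 3.952 kg
  Li2O: 15.66% × 250.0 = 39.15 kg
  B2O3: 12.59% × 250.0 = 31.48 kg
  SiO2: 43.86% × 250.0 = 109.6 kg
  Al2O3: 26.30% × 250.0 = 65.75 kg
Checking each oxide sum from the weights as reported, for the quoted basis mass (summed amounts equal target values given rounding of the digits):
  ZrO2: 5.887·0.6714 = 3.953 kg (target 3.952 kg)
  Li2O: 65.94·0.4014 + 169.3·0.07490 = 39.15 kg (target 39.15 kg)
  B2O3: 56.10·0.5611 = 31.48 kg (target 31.48 kg)
  SiO2: 5.887·0.3276 + 169.3·0.6363 = 109.7 kg (target 109.6 kg)
  Al2O3: 29.81·0.6496 + 169.3·0.2740 = 65.75 kg (target 65.75 kg)
Glass-mass sanity pass: total batch − LOI = 250.0 kg (the targets, summed, come to 250.0 kg; the stated basis being 250.0 kg — a pure rounding effect).
Batch total: Σ batch = 327.0 kg; ignition loss, Σ(batch × LOI) = 77.05 kg; glass ÷ batch gives a yield of 76.44%.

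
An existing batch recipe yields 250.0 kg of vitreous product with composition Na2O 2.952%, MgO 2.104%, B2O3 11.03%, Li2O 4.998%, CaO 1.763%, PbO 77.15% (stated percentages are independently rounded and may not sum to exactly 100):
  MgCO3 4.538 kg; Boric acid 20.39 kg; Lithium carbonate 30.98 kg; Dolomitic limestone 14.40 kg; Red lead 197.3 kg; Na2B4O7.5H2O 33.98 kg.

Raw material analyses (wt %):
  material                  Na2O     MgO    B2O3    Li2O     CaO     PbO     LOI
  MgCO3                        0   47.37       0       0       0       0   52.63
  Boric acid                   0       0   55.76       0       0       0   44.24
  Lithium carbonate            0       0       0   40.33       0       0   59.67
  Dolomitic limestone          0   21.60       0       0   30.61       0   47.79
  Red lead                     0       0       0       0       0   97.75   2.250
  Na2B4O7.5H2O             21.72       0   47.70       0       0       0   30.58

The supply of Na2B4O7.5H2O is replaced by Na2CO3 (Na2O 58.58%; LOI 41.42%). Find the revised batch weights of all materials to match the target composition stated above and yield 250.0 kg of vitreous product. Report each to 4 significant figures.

Revised batch per 250.0 kg vitreous product:
  MgCO3: 4.538 kg
  Boric acid: 49.45 kg
  Lithium carbonate: 30.98 kg
  Dolomitic limestone: 14.40 kg
  Red lead: 197.3 kg
  Na2CO3: 12.60 kg
Total batch = 309.3 kg; LOI loss = 59.29 kg

The intermediate values are shown (rounded to 4 significant figures) within the worked lines — exact precision is kept at all times; exactly one rounding goes into each reported number. Derived quantities (LOI, yield, totals, six oxide percentages, net glass mass) are rebuilt starting from the weights on 250.0 kg of glass in exact precision, exactly as shown in problem or answer.
Oxide mass targets, per 250.0 kg vitreous product:
  Na2O: 2.952% × 250.0 = 7.380 kg
  MgO: 2.104% × 250.0 = 5.260 kg
  B2O3: 11.03% × 250.0 = 27.58 kg
  Li2O: 4.998% × 250.0 = 12.50 kg
  CaO: 1.763% × 250.0 = 4.408 kg
  PbO: 77.15% × 250.0 = 192.9 kg
Oxide-by-oxide audit given the weights on record, relative to the basis at hand (target by target, the sums agree net of answer rounding effects):
  Na2O: 12.60·0.5858 = 7.381 kg (target 7.380 kg)
  MgO: 4.538·0.4737 + 14.40·0.2160 = 5.260 kg (target 5.260 kg)
  B2O3: 49.45·0.5576 = 27.57 kg (target 27.58 kg)
  Li2O: 30.98·0.4033 = 12.49 kg (target 12.50 kg)
  CaO: 14.40·0.3061 = 4.408 kg (target 4.408 kg)
  PbO: 197.3·0.9775 = 192.9 kg (target 192.9 kg)
Glass-mass closure: total charge less LOI = 250.0 kg (targets for the oxides total 250.0 kg; the stated basis being 250.0 kg — gaps are rounding artifacts).
Batch total: Σ batch = 309.3 kg; ignition loss, Σ(batch × LOI) = 59.29 kg; yield: glass divided by total = 80.83%.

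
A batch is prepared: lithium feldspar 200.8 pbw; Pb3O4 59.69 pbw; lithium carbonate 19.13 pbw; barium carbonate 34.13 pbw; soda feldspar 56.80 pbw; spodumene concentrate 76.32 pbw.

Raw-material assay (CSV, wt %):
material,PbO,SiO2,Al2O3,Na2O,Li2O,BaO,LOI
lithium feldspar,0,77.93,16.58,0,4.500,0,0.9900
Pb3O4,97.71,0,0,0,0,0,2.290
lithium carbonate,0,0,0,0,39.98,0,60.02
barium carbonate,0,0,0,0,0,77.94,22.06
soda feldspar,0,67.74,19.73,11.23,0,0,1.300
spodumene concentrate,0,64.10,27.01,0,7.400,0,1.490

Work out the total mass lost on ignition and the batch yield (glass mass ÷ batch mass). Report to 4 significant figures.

In-progress results are printed with 4-significant-digit rounding when written out — all internal work keeps full float precision in all steps; a single rounding finalizes every reported figure; derived quantities are computed at full precision (ignition loss, the yield, totals, six oxide percentages, net glass mass) from the batch weights on 422.6 pbw of glass, exactly as printed in the problem or answer text.
Each material's LOI contribution:
  lithium feldspar: 200.8 × 0.009900 = 1.988 pbw
  Pb3O4: 59.69 × 0.02290 = 1.367 pbw
  lithium carbonate: 19.13 × 0.6002 = 11.48 pbw
  barium carbonate: 34.13 × 0.2206 = 7.529 pbw
  soda feldspar: 56.80 × 0.01300 = 0.7384 pbw
  spodumene concentrate: 76.32 × 0.01490 = 1.137 pbw
Total LOI = 24.24 pbw
Glass = batch − LOI = 446.9 − 24.24 = 422.6 pbw

LOI loss = 24.24 pbw; glass = 422.6 pbw; yield = 94.58%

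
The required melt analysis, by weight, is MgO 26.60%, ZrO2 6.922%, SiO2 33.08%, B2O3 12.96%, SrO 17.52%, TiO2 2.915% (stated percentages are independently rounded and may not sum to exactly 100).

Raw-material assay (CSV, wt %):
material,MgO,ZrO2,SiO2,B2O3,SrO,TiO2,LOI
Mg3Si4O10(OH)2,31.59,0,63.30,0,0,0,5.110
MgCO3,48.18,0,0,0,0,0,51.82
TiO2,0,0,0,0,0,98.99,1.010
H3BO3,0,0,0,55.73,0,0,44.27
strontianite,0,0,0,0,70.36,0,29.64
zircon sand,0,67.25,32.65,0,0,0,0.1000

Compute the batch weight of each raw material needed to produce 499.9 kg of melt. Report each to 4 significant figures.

In-progress results are displayed, rounded to 4 significant digits, on the page; all arithmetic carries full float precision end to end; each reported result receives exactly one rounding — the derived quantities are recomputed at full precision (glass mass, six oxide percentages, yield, ignition loss, totals) from the weighed amounts per 499.9 kg of glass, exactly as shown in the problem or answer text.
Target masses of each oxide per 499.9 kg melt:
  MgO: 26.60% × 499.9 = 133.0 kg
  ZrO2: 6.922% × 499.9 = 34.60 kg
  SiO2: 33.08% × 499.9 = 165.4 kg
  B2O3: 12.96% × 499.9 = 64.79 kg
  SrO: 17.52% × 499.9 = 87.58 kg
  TiO2: 2.915% × 499.9 = 14.57 kg
A balance pass over the oxides, working from each reported weight, versus the basis set out (summed amounts equal target values inside rounding margins):
  MgO: 234.7·0.3159 + 122.1·0.4818 = 133.0 kg (target 133.0 kg)
  ZrO2: 51.45·0.6725 = 34.60 kg (target 34.60 kg)
  SiO2: 234.7·0.6330 + 51.45·0.3265 = 165.4 kg (target 165.4 kg)
  B2O3: 116.3·0.5573 = 64.81 kg (target 64.79 kg)
  SrO: 124.5·0.7036 = 87.60 kg (target 87.58 kg)
  TiO2: 14.72·0.9899 = 14.57 kg (target 14.57 kg)
The glass-mass cross-check: the batch minus its LOI: 499.9 kg (the targets, summed, come to 499.9 kg; with the basis standing at 499.9 kg — any gap is answer rounding).
Batch total: Σ batch = 663.8 kg; LOI removed, Σ of batch·LOI: 163.9 kg; yield, glass over the total, = 75.31%.

Batch per 499.9 kg melt:
  Mg3Si4O10(OH)2: 234.7 kg
  MgCO3: 122.1 kg
  TiO2: 14.72 kg
  H3BO3: 116.3 kg
  strontianite: 124.5 kg
  zircon sand: 51.45 kg
Total batch = 663.8 kg; LOI loss = 163.9 kg; yield = 75.31%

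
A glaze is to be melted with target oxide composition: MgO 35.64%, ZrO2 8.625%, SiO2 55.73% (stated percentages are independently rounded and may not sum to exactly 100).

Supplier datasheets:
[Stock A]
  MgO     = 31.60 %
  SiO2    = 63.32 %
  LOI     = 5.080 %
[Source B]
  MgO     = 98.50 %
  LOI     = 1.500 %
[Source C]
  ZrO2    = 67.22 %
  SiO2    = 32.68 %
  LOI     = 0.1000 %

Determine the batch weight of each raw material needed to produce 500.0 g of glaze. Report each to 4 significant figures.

Every computation holds full float precision all the way through — values along the way are printed, rounded to four significant figures, at each printed step; each reported figure is rounded only once; derived quantities (the totals, LOI, yield, three oxide percentages, net glass mass) are carried at full precision using the weight values for 500.0 g of glass precisely as stated by the question or the answer.
Target oxide masses per 500.0 g glaze:
  MgO: 35.64% × 500.0 = 178.2 g
  ZrO2: 8.625% × 500.0 = 43.12 g
  SiO2: 55.73% × 500.0 = 278.6 g
Per-oxide balance check from the weights as reported, relative to the basis at hand (target by target, the sums agree within answer rounding):
  MgO: 407.0·0.3160 + 50.36·0.9850 = 178.2 g (target 178.2 g)
  ZrO2: 64.16·0.6722 = 43.13 g (target 43.12 g)
  SiO2: 407.0·0.6332 + 64.16·0.3268 = 278.7 g (target 278.6 g)
Glass mass check: total charge less LOI = 500.0 g (summing oxide targets gives 500.0 g; basis as stated: 500.0 g — gaps are rounding artifacts).
Summing the batch: Σ batch = 521.5 g; loss to ignition Σ batch·LOI = 21.50 g; yield: glass divided by total = 95.88%.

Batch per 500.0 g glaze:
  Stock A: 407.0 g
  Source B: 50.36 g
  Source C: 64.16 g
Total batch = 521.5 g; LOI loss = 21.50 g; yield = 95.88%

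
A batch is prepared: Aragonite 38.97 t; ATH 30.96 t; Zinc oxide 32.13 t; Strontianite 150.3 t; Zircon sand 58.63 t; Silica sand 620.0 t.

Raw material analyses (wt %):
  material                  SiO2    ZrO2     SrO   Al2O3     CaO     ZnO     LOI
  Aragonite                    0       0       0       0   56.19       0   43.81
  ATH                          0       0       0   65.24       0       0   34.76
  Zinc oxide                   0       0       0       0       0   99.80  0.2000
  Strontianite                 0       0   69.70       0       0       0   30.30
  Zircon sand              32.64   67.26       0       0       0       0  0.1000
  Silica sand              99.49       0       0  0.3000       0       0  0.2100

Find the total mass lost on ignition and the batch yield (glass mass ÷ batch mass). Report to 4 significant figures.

Working values are printed with 4-significant-figure rounding in the printout — all arithmetic keeps exact precision all the way through. Every reported value takes exactly one rounding — derived quantities, which include totals, yield, LOI, the six compositions, glass mass, are carried at full float precision, exactly as printed in problem or answer, starting from the weights per 856.2 t of glass.
Each material's LOI contribution:
  Aragonite: 38.97 × 0.4381 = 17.07 t
  ATH: 30.96 × 0.3476 = 10.76 t
  Zinc oxide: 32.13 × 0.002000 = 0.06426 t
  Strontianite: 150.3 × 0.3030 = 45.54 t
  Zircon sand: 58.63 × 0.001000 = 0.05863 t
  Silica sand: 620.0 × 0.002100 = 1.302 t
Total LOI = 74.80 t
Glass = batch − LOI = 931.0 − 74.80 = 856.2 t

LOI loss = 74.80 t; glass = 856.2 t; yield = 91.97%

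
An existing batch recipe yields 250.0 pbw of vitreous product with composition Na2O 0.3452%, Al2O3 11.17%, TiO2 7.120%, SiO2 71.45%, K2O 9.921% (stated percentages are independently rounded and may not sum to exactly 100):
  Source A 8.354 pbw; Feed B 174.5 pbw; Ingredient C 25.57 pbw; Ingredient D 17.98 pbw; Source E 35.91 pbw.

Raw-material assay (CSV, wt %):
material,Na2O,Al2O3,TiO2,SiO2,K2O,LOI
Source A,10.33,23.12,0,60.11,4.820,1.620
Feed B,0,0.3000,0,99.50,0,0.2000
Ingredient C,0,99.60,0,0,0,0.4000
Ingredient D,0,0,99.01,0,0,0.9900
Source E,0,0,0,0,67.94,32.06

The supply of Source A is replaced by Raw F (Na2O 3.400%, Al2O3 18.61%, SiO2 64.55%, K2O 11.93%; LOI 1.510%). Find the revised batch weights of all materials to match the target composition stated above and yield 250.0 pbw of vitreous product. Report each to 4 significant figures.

Revised batch per 250.0 pbw vitreous product:
  Raw F: 25.38 pbw
  Feed B: 163.1 pbw
  Ingredient C: 22.80 pbw
  Ingredient D: 17.98 pbw
  Source E: 32.05 pbw
Total batch = 261.3 pbw; LOI loss = 11.25 pbw

Full float precision is maintained in every operation. The intermediate values appear (rounded to 4 significant figures) between the steps; each reported number sees exactly one rounding. Derived quantities (the five compositions, the totals, ignition loss, yield, net glass mass) are rebuilt in full float precision from the weighed amounts per 250.0 pbw of glass exactly as shown in question or answer.
Target oxide masses per 250.0 pbw vitreous product:
  Na2O: 0.3452% × 250.0 = 0.8630 pbw
  Al2O3: 11.17% × 250.0 = 27.92 pbw
  TiO2: 7.120% × 250.0 = 17.80 pbw
  SiO2: 71.45% × 250.0 = 178.6 pbw
  K2O: 9.921% × 250.0 = 24.80 pbw
Sums-versus-targets review per the reported batch figures, for the quoted basis mass (summed amounts equal target values net of answer rounding effects):
  Na2O: 25.38·0.03400 = 0.8629 pbw (target 0.8630 pbw)
  Al2O3: 25.38·0.1861 + 163.1·0.003000 + 22.80·0.9960 = 27.92 pbw (target 27.92 pbw)
  TiO2: 17.98·0.9901 = 17.80 pbw (target 17.80 pbw)
  SiO2: 25.38·0.6455 + 163.1·0.9950 = 178.7 pbw (target 178.6 pbw)
  K2O: 25.38·0.1193 + 32.05·0.6794 = 24.80 pbw (target 24.80 pbw)
The glass-mass cross-check: net batch after ignition = 250.1 pbw (targets for the oxides total 250.0 pbw; stated basis 250.0 pbw — rounding explains the deltas).
Adding the batch up: Σ batch = 261.3 pbw; LOI loss = Σ batch·LOI = 11.25 pbw; glass ÷ batch gives a yield of 95.69%.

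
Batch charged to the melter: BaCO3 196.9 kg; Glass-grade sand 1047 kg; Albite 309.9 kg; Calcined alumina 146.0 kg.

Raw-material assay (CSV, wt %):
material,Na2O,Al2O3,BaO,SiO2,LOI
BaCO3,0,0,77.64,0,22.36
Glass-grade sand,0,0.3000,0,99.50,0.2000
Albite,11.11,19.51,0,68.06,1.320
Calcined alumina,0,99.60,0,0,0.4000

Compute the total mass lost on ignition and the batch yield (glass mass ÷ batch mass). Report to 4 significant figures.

The working math keeps full float precision at every stage — working values appear, with 4-significant-figure rounding, at each printed step. Each reported result carries a single rounding. All derived quantities, including ignition loss, the four compositions, glass mass, the totals, the yield, are computed from the weighed amounts for 1649 kg of glass in full precision as set out in problem or answer.
Each material's LOI contribution:
  BaCO3: 196.9 × 0.2236 = 44.03 kg
  Glass-grade sand: 1047 × 0.002000 = 2.094 kg
  Albite: 309.9 × 0.01320 = 4.091 kg
  Calcined alumina: 146.0 × 0.004000 = 0.5840 kg
Total LOI = 50.80 kg
Glass = batch − LOI = 1700 − 50.80 = 1649 kg

LOI loss = 50.80 kg; glass = 1649 kg; yield = 97.01%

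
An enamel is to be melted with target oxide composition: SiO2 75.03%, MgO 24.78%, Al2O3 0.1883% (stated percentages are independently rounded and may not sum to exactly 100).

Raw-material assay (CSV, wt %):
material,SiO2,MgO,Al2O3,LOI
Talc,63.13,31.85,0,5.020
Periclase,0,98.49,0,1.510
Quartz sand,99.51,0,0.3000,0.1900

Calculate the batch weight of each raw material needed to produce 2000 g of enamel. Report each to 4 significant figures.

Batch per 2000 g enamel:
  Talc: 398.3 g
  Periclase: 374.4 g
  Quartz sand: 1255 g
Total batch = 2028 g; LOI loss = 28.03 g; yield = 98.62%

Mid-chain values appear, with 4-significant-figure rounding, as written. Full precision is kept at every stage — every reported number is rounded exactly once — the derived quantities are computed in full precision (ignition loss, glass mass, yield, three oxide percentages, the totals) starting from the weights at 2000 g of glass, as set out in either problem or answer.
Oxide-by-oxide targets in 2000 g enamel:
  SiO2: 75.03% × 2000 = 1501 g
  MgO: 24.78% × 2000 = 495.6 g
  Al2O3: 0.1883% × 2000 = 3.766 g
Balance tally, oxide-wise, using the reported weights, at the basis given (delivered sums recover each target up to rounding of the answer):
  SiO2: 398.3·0.6313 + 1255·0.9951 = 1500 g (target 1501 g)
  MgO: 398.3·0.3185 + 374.4·0.9849 = 495.6 g (target 495.6 g)
  Al2O3: 1255·0.003000 = 3.765 g (target 3.766 g)
Glass mass check: total batch − LOI = 2000 g (the targets, summed, come to 2000 g; stated basis 2000 g — differing by rounding only).
Summing the batch: Σ batch = 2028 g; loss to ignition Σ batch·LOI = 28.03 g; yield: glass divided by total = 98.62%.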